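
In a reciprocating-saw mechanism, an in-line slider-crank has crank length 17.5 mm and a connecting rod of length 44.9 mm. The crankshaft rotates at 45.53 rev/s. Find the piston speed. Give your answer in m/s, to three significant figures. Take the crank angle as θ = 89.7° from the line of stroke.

5.02

ω = 2π·45.5 = 286.1 rad/s
For an in-line slider-crank, x = r cosθ + √(L² − r² sin²θ), so v = −rω sinθ·[1 + r cosθ/√(L² − r² sin²θ)].
With r = 0.0175 m, L = 0.0449 m, θ = 89.7°: √(L² − r² sin²θ) = 0.041349 m.
v = −0.0175·286.1·0.99999·[1 + 0.0175·0.00524/0.041349] = -5.0173 m/s.
|v| = 5.0173 m/s.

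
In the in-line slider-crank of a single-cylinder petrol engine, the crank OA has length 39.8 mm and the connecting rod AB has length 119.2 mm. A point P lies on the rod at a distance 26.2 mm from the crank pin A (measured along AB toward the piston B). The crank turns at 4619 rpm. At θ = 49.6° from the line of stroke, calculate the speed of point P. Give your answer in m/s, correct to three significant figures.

ω = 483.7 rad/s.  Crank-pin speed |V_A| = rω = 19.251 m/s, perpendicular to OA.
Rod angle: sinφ = −(r/L) sinθ ⇒ φ = -14.730°; ω_rod = −rω cosθ/√(L²−r²sin²θ) = -108.23 rad/s.
V_P = V_A + ω_rod × AP, with AP = 0.0262 m along the rod.
Components: V_Px = −rω sinθ − a·ω_rod·sinφ = -15.382 m/s;  V_Py = rω cosθ + a·ω_rod·cosφ = +9.7347 m/s.
|V_P| = √(V_Px² + V_Py²) = 18.203 m/s.

18.2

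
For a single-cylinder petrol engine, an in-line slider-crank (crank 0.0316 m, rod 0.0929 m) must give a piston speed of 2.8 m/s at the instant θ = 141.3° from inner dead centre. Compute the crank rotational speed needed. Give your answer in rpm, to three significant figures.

For an in-line slider-crank, |v_piston| = rω|sinθ|·[1 + r cosθ/√(L² − r² sin²θ)].
With r = 0.0316 m, L = 0.0929 m, θ = 141.3°: the bracketed kinematic factor |dx/dθ| = 0.01439 m.
ω = v/|dx/dθ| = 2.8/0.01439 = 194.58 rad/s.
N = 60ω/(2π) = 1858.1 rpm.

1860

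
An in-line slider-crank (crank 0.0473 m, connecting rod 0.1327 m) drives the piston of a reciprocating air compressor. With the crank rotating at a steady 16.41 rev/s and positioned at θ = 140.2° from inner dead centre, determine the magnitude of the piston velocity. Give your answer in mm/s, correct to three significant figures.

2240

ω = 2π·16.4 = 103.1 rad/s
For an in-line slider-crank, x = r cosθ + √(L² − r² sin²θ), so v = −rω sinθ·[1 + r cosθ/√(L² − r² sin²θ)].
With r = 0.0473 m, L = 0.1327 m, θ = 140.2°: √(L² − r² sin²θ) = 0.1292 m.
v = −0.0473·103.1·0.64011·[1 + 0.0473·-0.76828/0.1292] = -2.2437 m/s.
|v| = 2.2437 m/s = 2243.7 mm/s.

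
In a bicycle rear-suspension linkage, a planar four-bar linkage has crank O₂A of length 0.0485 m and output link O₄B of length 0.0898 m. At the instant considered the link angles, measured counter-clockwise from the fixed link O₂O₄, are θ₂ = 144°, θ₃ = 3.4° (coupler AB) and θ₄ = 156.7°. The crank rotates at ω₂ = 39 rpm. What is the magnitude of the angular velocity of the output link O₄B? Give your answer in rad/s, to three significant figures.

ω₂ = 4.084 rad/s (from 39 rpm).
Differentiating the loop-closure r₂e^{iθ₂}+r₃e^{iθ₃}=r₁+r₄e^{iθ₄} gives r₂ω₂e^{iθ₂}+r₃ω₃e^{iθ₃}=r₄ω₄e^{iθ₄}.
Eliminating the other unknown: ω₄ = r₂ω₂ sin(θ₂−θ₃) / [r₄ sin(θ₄−θ₃)].
Numerator sine = +0.63473; denominator sine = +0.44932.
Result = 0.0485·4.084·(+0.63473) / (0.0898·(+0.44932)) = +3.116 rad/s; magnitude 3.116 rad/s.

3.12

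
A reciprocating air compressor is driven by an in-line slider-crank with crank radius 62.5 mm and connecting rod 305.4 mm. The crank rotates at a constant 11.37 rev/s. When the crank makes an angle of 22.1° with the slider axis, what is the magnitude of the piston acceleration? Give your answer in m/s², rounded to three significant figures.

ω = 2π·11.4 = 71.44 rad/s
x(θ) = r cosθ + √(L² − r² sin²θ); with ω constant, a = ω²·d²x/dθ².
d²x/dθ² = −r cosθ − r²(cos2θ)/√u − r⁴ sin²2θ/(4u^{3/2}),  u = L² − r² sin²θ = 0.0927163 m².
Substituting r = 0.0625 m, L = 0.3054 m, θ = 22.1°: d²x/dθ² = -0.067171 m.
a = ω²·d²x/dθ² = (71.44)²·(-0.067171) = -342.82 m/s²;  |a| = 342.82 m/s².

343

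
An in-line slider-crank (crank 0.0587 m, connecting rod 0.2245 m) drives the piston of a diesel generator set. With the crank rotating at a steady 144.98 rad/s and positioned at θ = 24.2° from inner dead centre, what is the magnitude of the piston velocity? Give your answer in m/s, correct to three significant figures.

4.33

ω = 145 rad/s
For an in-line slider-crank, x = r cosθ + √(L² − r² sin²θ), so v = −rω sinθ·[1 + r cosθ/√(L² − r² sin²θ)].
With r = 0.0587 m, L = 0.2245 m, θ = 24.2°: √(L² − r² sin²θ) = 0.22321 m.
v = −0.0587·145·0.40992·[1 + 0.0587·0.91212/0.22321] = -4.3254 m/s.
|v| = 4.3254 m/s.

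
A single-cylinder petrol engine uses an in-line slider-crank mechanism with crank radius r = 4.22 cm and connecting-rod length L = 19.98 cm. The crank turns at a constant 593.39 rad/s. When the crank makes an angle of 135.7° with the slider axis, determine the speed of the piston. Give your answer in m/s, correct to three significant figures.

14.8

ω = 593.4 rad/s
For an in-line slider-crank, x = r cosθ + √(L² − r² sin²θ), so v = −rω sinθ·[1 + r cosθ/√(L² − r² sin²θ)].
With r = 0.0422 m, L = 0.1998 m, θ = 135.7°: √(L² − r² sin²θ) = 0.19761 m.
v = −0.0422·593.4·0.69842·[1 + 0.0422·-0.71569/0.19761] = -14.816 m/s.
|v| = 14.816 m/s.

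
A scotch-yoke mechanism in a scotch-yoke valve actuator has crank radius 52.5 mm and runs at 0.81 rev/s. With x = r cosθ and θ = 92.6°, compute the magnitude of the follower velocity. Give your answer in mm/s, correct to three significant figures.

ω = 5.089 rad/s (from 0.81 rev/s).
x = r cosθ ⇒ ẋ = −rω sinθ.
|v| = rω|sinθ| = 0.0525·5.089·|sin 92.6°| = 0.26692 m/s = 266.92 mm/s.

267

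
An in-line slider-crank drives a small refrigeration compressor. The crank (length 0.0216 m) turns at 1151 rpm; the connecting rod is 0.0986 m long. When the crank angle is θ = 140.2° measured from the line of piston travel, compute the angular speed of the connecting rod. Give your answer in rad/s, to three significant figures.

20.5

ω = 120.5 rad/s (converted from 1151 rpm).
The rod makes angle φ with the slider axis where L sinφ = r sinθ; differentiating, L cosφ·φ̇ = r ω cosθ.
L cosφ = √(L² − r² sin²θ) = 0.097626 m.
|ω_rod| = r ω |cosθ| / √(L² − r² sin²θ) = 0.0216·120.5·0.76828/0.097626 = 20.489 rad/s.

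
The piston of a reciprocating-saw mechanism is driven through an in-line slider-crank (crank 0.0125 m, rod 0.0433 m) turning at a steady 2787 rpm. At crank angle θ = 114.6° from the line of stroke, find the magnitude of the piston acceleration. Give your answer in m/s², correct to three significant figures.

647

ω = 2π·2787/60 = 291.9 rad/s
x(θ) = r cosθ + √(L² − r² sin²θ); with ω constant, a = ω²·d²x/dθ².
d²x/dθ² = −r cosθ − r²(cos2θ)/√u − r⁴ sin²2θ/(4u^{3/2}),  u = L² − r² sin²θ = 0.00174572 m².
Substituting r = 0.0125 m, L = 0.0433 m, θ = 114.6°: d²x/dθ² = +0.0075991 m.
a = ω²·d²x/dθ² = (291.9)²·(+0.0075991) = +647.28 m/s²;  |a| = 647.28 m/s².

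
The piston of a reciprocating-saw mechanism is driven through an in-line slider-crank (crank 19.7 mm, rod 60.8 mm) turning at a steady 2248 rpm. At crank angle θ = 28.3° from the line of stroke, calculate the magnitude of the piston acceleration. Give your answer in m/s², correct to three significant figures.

1170

ω = 2π·2248/60 = 235.4 rad/s
x(θ) = r cosθ + √(L² − r² sin²θ); with ω constant, a = ω²·d²x/dθ².
d²x/dθ² = −r cosθ − r²(cos2θ)/√u − r⁴ sin²2θ/(4u^{3/2}),  u = L² − r² sin²θ = 0.00360941 m².
Substituting r = 0.0197 m, L = 0.0608 m, θ = 28.3°: d²x/dθ² = -0.021022 m.
a = ω²·d²x/dθ² = (235.4)²·(-0.021022) = -1165 m/s²;  |a| = 1165 m/s².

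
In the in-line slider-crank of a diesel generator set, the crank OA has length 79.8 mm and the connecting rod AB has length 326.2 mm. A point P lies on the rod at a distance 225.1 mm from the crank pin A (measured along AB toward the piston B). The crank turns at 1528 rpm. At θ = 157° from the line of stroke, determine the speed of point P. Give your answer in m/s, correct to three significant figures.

5.57

ω = 160 rad/s.  Crank-pin speed |V_A| = rω = 12.769 m/s, perpendicular to OA.
Rod angle: sinφ = −(r/L) sinθ ⇒ φ = -5.485°; ω_rod = −rω cosθ/√(L²−r²sin²θ) = +36.198 rad/s.
V_P = V_A + ω_rod × AP, with AP = 0.2251 m along the rod.
Components: V_Px = −rω sinθ − a·ω_rod·sinφ = -4.2104 m/s;  V_Py = rω cosθ + a·ω_rod·cosφ = -3.6429 m/s.
|V_P| = √(V_Px² + V_Py²) = 5.5676 m/s.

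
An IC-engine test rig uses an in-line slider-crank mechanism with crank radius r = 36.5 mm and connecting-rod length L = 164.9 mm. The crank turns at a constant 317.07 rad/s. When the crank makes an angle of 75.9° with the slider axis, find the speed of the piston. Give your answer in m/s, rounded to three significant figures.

11.8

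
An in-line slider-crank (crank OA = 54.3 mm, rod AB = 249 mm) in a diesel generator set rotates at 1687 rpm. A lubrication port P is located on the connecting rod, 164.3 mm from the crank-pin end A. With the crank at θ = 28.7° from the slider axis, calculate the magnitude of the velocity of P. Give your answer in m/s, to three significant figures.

ω = 176.7 rad/s.  Crank-pin speed |V_A| = rω = 9.5928 m/s, perpendicular to OA.
Rod angle: sinφ = −(r/L) sinθ ⇒ φ = -6.011°; ω_rod = −rω cosθ/√(L²−r²sin²θ) = -33.979 rad/s.
V_P = V_A + ω_rod × AP, with AP = 0.1643 m along the rod.
Components: V_Px = −rω sinθ − a·ω_rod·sinφ = -5.1913 m/s;  V_Py = rω cosθ + a·ω_rod·cosφ = +2.8622 m/s.
|V_P| = √(V_Px² + V_Py²) = 5.9281 m/s.

5.93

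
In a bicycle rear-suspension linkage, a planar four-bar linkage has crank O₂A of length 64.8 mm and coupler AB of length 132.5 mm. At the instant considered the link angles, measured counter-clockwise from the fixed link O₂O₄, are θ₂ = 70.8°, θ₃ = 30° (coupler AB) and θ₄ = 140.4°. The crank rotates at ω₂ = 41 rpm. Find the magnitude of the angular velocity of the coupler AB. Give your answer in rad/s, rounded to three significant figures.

2.10

ω₂ = 4.294 rad/s (from 41 rpm).
Differentiating the loop-closure r₂e^{iθ₂}+r₃e^{iθ₃}=r₁+r₄e^{iθ₄} gives r₂ω₂e^{iθ₂}+r₃ω₃e^{iθ₃}=r₄ω₄e^{iθ₄}.
Eliminating the other unknown: ω₃ = r₂ω₂ sin(θ₄−θ₂) / [r₃ sin(θ₃−θ₄)].
Numerator sine = +0.93728; denominator sine = -0.93728.
Result = 0.0648·4.294·(+0.93728) / (0.1325·(-0.93728)) = -2.0998 rad/s; magnitude 2.0998 rad/s.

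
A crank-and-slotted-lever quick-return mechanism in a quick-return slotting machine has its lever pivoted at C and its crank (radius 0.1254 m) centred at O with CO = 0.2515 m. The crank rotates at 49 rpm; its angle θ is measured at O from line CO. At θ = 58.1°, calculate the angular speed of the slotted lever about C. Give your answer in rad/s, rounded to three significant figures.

ω = 5.131 rad/s (from 49 rpm).
Crank pin A relative to C: A = (d + r cosθ, r sinθ); lever angle φ = atan2(r sinθ, d + r cosθ).
Differentiating tanφ: φ̇ = rω(d cosθ + r)/(d² + r² + 2dr cosθ).
d² + r² + 2dr cosθ = |CA|² = 0.112309 m²;  d cosθ + r = +0.2583 m.
|ω_lever| = |0.1254·5.131·+0.2583| / 0.112309 = 1.4799 rad/s.

1.48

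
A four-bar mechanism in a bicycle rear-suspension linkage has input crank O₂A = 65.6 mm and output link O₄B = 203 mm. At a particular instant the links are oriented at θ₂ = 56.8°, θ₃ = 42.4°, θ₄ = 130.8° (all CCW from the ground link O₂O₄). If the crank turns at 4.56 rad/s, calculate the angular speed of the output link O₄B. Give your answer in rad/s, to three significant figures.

ω₂ = 4.56 rad/s
Differentiating the loop-closure r₂e^{iθ₂}+r₃e^{iθ₃}=r₁+r₄e^{iθ₄} gives r₂ω₂e^{iθ₂}+r₃ω₃e^{iθ₃}=r₄ω₄e^{iθ₄}.
Eliminating the other unknown: ω₄ = r₂ω₂ sin(θ₂−θ₃) / [r₄ sin(θ₄−θ₃)].
Numerator sine = +0.24869; denominator sine = +0.99961.
Result = 0.0656·4.56·(+0.24869) / (0.203·(+0.99961)) = +0.36661 rad/s; magnitude 0.36661 rad/s.

0.367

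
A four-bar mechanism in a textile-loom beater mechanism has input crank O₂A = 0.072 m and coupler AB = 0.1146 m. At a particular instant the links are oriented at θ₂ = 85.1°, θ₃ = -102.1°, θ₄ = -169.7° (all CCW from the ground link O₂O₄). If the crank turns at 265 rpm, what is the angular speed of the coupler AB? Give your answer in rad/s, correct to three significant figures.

18.2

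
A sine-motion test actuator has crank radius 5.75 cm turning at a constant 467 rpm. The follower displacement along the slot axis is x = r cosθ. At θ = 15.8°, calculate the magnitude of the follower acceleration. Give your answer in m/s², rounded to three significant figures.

ω = 48.9 rad/s (from 467 rpm).
x = r cosθ ⇒ ẍ = −rω² cosθ (ω constant).
|a| = rω²|cosθ| = 0.0575·(48.9)²·|cos 15.8°| = 132.32 m/s².

132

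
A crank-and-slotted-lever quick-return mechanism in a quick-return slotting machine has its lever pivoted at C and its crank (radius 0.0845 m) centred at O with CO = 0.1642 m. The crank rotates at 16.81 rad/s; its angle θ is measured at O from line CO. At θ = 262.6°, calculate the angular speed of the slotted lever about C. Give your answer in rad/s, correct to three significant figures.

ω = 16.81 rad/s
Crank pin A relative to C: A = (d + r cosθ, r sinθ); lever angle φ = atan2(r sinθ, d + r cosθ).
Differentiating tanφ: φ̇ = rω(d cosθ + r)/(d² + r² + 2dr cosθ).
d² + r² + 2dr cosθ = |CA|² = 0.0305278 m²;  d cosθ + r = +0.063352 m.
|ω_lever| = |0.0845·16.81·+0.063352| / 0.0305278 = 2.9477 rad/s.

2.95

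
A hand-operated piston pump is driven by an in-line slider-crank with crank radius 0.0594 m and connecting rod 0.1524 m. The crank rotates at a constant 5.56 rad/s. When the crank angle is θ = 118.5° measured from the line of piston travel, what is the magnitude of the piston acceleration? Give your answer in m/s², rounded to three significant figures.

1.27

ω = 5.56 rad/s
x(θ) = r cosθ + √(L² − r² sin²θ); with ω constant, a = ω²·d²x/dθ².
d²x/dθ² = −r cosθ − r²(cos2θ)/√u − r⁴ sin²2θ/(4u^{3/2}),  u = L² − r² sin²θ = 0.0205007 m².
Substituting r = 0.0594 m, L = 0.1524 m, θ = 118.5°: d²x/dθ² = +0.041019 m.
a = ω²·d²x/dθ² = (5.56)²·(+0.041019) = +1.268 m/s²;  |a| = 1.268 m/s².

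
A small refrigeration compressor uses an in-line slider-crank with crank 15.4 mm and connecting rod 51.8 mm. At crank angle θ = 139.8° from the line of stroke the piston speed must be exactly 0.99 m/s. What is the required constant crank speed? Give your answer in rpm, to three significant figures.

1240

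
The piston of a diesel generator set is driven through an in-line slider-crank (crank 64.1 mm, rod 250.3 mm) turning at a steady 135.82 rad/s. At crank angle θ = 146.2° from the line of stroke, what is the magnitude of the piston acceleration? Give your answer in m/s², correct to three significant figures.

ω = 135.8 rad/s
x(θ) = r cosθ + √(L² − r² sin²θ); with ω constant, a = ω²·d²x/dθ².
d²x/dθ² = −r cosθ − r²(cos2θ)/√u − r⁴ sin²2θ/(4u^{3/2}),  u = L² − r² sin²θ = 0.0613786 m².
Substituting r = 0.0641 m, L = 0.2503 m, θ = 146.2°: d²x/dθ² = +0.046709 m.
a = ω²·d²x/dθ² = (135.8)²·(+0.046709) = +861.64 m/s²;  |a| = 861.64 m/s².

862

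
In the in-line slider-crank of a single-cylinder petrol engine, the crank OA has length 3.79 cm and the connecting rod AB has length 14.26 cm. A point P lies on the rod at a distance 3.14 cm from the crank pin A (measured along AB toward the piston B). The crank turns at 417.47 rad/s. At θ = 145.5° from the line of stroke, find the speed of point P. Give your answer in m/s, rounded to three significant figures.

13.3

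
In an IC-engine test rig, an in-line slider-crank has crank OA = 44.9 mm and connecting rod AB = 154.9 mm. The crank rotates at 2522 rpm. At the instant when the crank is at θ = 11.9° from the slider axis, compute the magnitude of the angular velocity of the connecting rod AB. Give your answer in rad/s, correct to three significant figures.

75.0

ω = 264.1 rad/s (converted from 2522 rpm).
The rod makes angle φ with the slider axis where L sinφ = r sinθ; differentiating, L cosφ·φ̇ = r ω cosθ.
L cosφ = √(L² − r² sin²θ) = 0.15462 m.
|ω_rod| = r ω |cosθ| / √(L² − r² sin²θ) = 0.0449·264.1·0.97851/0.15462 = 75.043 rad/s.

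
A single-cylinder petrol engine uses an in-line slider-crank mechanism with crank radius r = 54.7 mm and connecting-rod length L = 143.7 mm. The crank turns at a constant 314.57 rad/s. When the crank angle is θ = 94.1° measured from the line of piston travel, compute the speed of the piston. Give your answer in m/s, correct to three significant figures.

16.7

ω = 314.6 rad/s
For an in-line slider-crank, x = r cosθ + √(L² − r² sin²θ), so v = −rω sinθ·[1 + r cosθ/√(L² − r² sin²θ)].
With r = 0.0547 m, L = 0.1437 m, θ = 94.1°: √(L² − r² sin²θ) = 0.13294 m.
v = −0.0547·314.6·0.99744·[1 + 0.0547·-0.07150/0.13294] = -16.658 m/s.
|v| = 16.658 m/s.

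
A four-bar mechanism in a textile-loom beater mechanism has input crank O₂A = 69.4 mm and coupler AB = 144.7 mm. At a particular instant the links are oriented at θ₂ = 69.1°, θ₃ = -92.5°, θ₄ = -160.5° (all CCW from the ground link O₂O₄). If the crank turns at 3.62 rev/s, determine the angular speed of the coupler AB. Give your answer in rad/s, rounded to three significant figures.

8.96

ω₂ = 22.75 rad/s (from 3.62 rev/s).
Differentiating the loop-closure r₂e^{iθ₂}+r₃e^{iθ₃}=r₁+r₄e^{iθ₄} gives r₂ω₂e^{iθ₂}+r₃ω₃e^{iθ₃}=r₄ω₄e^{iθ₄}.
Eliminating the other unknown: ω₃ = r₂ω₂ sin(θ₄−θ₂) / [r₃ sin(θ₃−θ₄)].
Numerator sine = +0.76154; denominator sine = +0.92718.
Result = 0.0694·22.75·(+0.76154) / (0.1447·(+0.92718)) = +8.9599 rad/s; magnitude 8.9599 rad/s.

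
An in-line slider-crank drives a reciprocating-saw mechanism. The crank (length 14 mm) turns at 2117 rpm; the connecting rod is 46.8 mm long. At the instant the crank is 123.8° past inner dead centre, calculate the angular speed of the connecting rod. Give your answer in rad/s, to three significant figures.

38.1

ω = 221.7 rad/s (converted from 2117 rpm).
The rod makes angle φ with the slider axis where L sinφ = r sinθ; differentiating, L cosφ·φ̇ = r ω cosθ.
L cosφ = √(L² − r² sin²θ) = 0.045331 m.
|ω_rod| = r ω |cosθ| / √(L² − r² sin²θ) = 0.014·221.7·0.55630/0.045331 = 38.088 rad/s.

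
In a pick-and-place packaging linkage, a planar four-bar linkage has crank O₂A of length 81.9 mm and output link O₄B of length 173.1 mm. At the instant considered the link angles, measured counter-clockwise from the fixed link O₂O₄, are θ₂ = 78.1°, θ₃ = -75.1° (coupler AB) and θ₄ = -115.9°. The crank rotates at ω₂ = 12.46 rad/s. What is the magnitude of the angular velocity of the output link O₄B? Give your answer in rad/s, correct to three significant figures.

4.07

ω₂ = 12.46 rad/s
Differentiating the loop-closure r₂e^{iθ₂}+r₃e^{iθ₃}=r₁+r₄e^{iθ₄} gives r₂ω₂e^{iθ₂}+r₃ω₃e^{iθ₃}=r₄ω₄e^{iθ₄}.
Eliminating the other unknown: ω₄ = r₂ω₂ sin(θ₂−θ₃) / [r₄ sin(θ₄−θ₃)].
Numerator sine = +0.45088; denominator sine = -0.65342.
Result = 0.0819·12.46·(+0.45088) / (0.1731·(-0.65342)) = -4.0679 rad/s; magnitude 4.0679 rad/s.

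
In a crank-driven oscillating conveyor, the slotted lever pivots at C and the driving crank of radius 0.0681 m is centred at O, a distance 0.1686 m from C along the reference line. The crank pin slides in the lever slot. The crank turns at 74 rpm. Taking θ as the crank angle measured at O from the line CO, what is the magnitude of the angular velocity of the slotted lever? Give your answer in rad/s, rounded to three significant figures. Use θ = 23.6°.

2.17

ω = 7.749 rad/s (from 74 rpm).
Crank pin A relative to C: A = (d + r cosθ, r sinθ); lever angle φ = atan2(r sinθ, d + r cosθ).
Differentiating tanφ: φ̇ = rω(d cosθ + r)/(d² + r² + 2dr cosθ).
d² + r² + 2dr cosθ = |CA|² = 0.0541063 m²;  d cosθ + r = +0.2226 m.
|ω_lever| = |0.0681·7.749·+0.2226| / 0.0541063 = 2.1711 rad/s.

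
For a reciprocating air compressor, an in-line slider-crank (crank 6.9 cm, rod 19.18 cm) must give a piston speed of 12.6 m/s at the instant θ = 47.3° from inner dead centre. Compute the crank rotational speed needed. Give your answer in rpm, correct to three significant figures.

1890

For an in-line slider-crank, |v_piston| = rω|sinθ|·[1 + r cosθ/√(L² − r² sin²θ)].
With r = 0.069 m, L = 0.1918 m, θ = 47.3°: the bracketed kinematic factor |dx/dθ| = 0.063537 m.
ω = v/|dx/dθ| = 12.6/0.063537 = 198.31 rad/s.
N = 60ω/(2π) = 1893.7 rpm.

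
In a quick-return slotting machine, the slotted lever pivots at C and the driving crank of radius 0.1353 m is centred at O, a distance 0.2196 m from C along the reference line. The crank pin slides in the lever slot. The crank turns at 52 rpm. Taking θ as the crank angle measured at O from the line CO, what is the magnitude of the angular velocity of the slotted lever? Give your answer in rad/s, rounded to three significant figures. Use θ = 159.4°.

ω = 5.445 rad/s (from 52 rpm).
Crank pin A relative to C: A = (d + r cosθ, r sinθ); lever angle φ = atan2(r sinθ, d + r cosθ).
Differentiating tanφ: φ̇ = rω(d cosθ + r)/(d² + r² + 2dr cosθ).
d² + r² + 2dr cosθ = |CA|² = 0.0109061 m²;  d cosθ + r = -0.070259 m.
|ω_lever| = |0.1353·5.445·-0.070259| / 0.0109061 = 4.7464 rad/s.

4.75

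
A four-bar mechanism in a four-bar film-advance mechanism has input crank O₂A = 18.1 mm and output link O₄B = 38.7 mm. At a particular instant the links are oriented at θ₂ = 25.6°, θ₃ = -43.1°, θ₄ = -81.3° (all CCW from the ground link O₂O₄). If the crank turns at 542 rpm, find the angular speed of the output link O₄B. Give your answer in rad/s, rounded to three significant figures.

ω₂ = 56.76 rad/s (from 542 rpm).
Differentiating the loop-closure r₂e^{iθ₂}+r₃e^{iθ₃}=r₁+r₄e^{iθ₄} gives r₂ω₂e^{iθ₂}+r₃ω₃e^{iθ₃}=r₄ω₄e^{iθ₄}.
Eliminating the other unknown: ω₄ = r₂ω₂ sin(θ₂−θ₃) / [r₄ sin(θ₄−θ₃)].
Numerator sine = +0.93169; denominator sine = -0.61841.
Result = 0.0181·56.76·(+0.93169) / (0.0387·(-0.61841)) = -39.994 rad/s; magnitude 39.994 rad/s.

40.0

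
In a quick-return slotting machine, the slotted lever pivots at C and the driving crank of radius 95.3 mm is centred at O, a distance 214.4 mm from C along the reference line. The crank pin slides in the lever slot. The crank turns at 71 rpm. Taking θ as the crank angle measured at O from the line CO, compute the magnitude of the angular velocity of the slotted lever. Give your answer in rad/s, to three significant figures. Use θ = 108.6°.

0.454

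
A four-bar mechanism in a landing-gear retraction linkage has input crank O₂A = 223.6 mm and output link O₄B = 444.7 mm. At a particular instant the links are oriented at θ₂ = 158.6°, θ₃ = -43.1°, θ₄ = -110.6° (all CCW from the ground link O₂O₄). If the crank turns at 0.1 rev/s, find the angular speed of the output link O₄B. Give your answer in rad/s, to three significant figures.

0.126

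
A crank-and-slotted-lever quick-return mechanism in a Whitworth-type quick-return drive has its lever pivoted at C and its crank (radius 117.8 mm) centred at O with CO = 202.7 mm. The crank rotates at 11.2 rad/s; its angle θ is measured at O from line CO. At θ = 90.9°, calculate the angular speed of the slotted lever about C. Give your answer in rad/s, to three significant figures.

2.79

ω = 11.2 rad/s
Crank pin A relative to C: A = (d + r cosθ, r sinθ); lever angle φ = atan2(r sinθ, d + r cosθ).
Differentiating tanφ: φ̇ = rω(d cosθ + r)/(d² + r² + 2dr cosθ).
d² + r² + 2dr cosθ = |CA|² = 0.054214 m²;  d cosθ + r = +0.11462 m.
|ω_lever| = |0.1178·11.2·+0.11462| / 0.054214 = 2.7893 rad/s.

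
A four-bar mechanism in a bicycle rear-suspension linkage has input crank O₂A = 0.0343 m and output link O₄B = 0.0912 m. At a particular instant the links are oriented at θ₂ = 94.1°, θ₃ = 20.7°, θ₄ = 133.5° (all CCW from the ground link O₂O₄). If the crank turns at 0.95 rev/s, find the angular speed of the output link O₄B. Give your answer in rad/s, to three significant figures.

ω₂ = 5.969 rad/s (from 0.95 rev/s).
Differentiating the loop-closure r₂e^{iθ₂}+r₃e^{iθ₃}=r₁+r₄e^{iθ₄} gives r₂ω₂e^{iθ₂}+r₃ω₃e^{iθ₃}=r₄ω₄e^{iθ₄}.
Eliminating the other unknown: ω₄ = r₂ω₂ sin(θ₂−θ₃) / [r₄ sin(θ₄−θ₃)].
Numerator sine = +0.95832; denominator sine = +0.92186.
Result = 0.0343·5.969·(+0.95832) / (0.0912·(+0.92186)) = +2.3337 rad/s; magnitude 2.3337 rad/s.

2.33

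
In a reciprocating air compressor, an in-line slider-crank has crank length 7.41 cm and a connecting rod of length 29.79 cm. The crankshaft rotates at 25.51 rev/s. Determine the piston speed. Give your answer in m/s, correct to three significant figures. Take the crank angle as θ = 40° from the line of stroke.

ω = 2π·25.5 = 160.3 rad/s
For an in-line slider-crank, x = r cosθ + √(L² − r² sin²θ), so v = −rω sinθ·[1 + r cosθ/√(L² − r² sin²θ)].
With r = 0.0741 m, L = 0.2979 m, θ = 40°: √(L² − r² sin²θ) = 0.29407 m.
v = −0.0741·160.3·0.64279·[1 + 0.0741·0.76604/0.29407] = -9.1081 m/s.
|v| = 9.1081 m/s.

9.11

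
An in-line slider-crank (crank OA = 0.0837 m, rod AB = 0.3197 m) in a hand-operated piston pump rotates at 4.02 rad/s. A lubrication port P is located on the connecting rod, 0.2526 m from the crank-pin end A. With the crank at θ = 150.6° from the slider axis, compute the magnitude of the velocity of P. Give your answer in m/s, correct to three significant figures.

0.149

ω = 4.02 rad/s.  Crank-pin speed |V_A| = rω = 0.33647 m/s, perpendicular to OA.
Rod angle: sinφ = −(r/L) sinθ ⇒ φ = -7.384°; ω_rod = −rω cosθ/√(L²−r²sin²θ) = +0.92459 rad/s.
V_P = V_A + ω_rod × AP, with AP = 0.2526 m along the rod.
Components: V_Px = −rω sinθ − a·ω_rod·sinφ = -0.13516 m/s;  V_Py = rω cosθ + a·ω_rod·cosφ = -0.061526 m/s.
|V_P| = √(V_Px² + V_Py²) = 0.1485 m/s.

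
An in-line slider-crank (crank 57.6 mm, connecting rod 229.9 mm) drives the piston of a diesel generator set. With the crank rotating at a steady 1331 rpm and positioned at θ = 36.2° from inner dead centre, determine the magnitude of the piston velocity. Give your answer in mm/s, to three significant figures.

ω = 2π·1331/60 = 139.4 rad/s
For an in-line slider-crank, x = r cosθ + √(L² − r² sin²θ), so v = −rω sinθ·[1 + r cosθ/√(L² − r² sin²θ)].
With r = 0.0576 m, L = 0.2299 m, θ = 36.2°: √(L² − r² sin²θ) = 0.22737 m.
v = −0.0576·139.4·0.59061·[1 + 0.0576·0.80696/0.22737] = -5.7109 m/s.
|v| = 5.7109 m/s = 5710.9 mm/s.

5710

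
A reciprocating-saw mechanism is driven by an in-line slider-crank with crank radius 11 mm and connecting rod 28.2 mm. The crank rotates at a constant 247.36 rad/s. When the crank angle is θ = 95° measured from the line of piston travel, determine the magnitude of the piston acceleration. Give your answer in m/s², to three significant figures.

ω = 247.4 rad/s
x(θ) = r cosθ + √(L² − r² sin²θ); with ω constant, a = ω²·d²x/dθ².
d²x/dθ² = −r cosθ − r²(cos2θ)/√u − r⁴ sin²2θ/(4u^{3/2}),  u = L² − r² sin²θ = 0.000675159 m².
Substituting r = 0.011 m, L = 0.0282 m, θ = 95°: d²x/dθ² = +0.0055384 m.
a = ω²·d²x/dθ² = (247.4)²·(+0.0055384) = +338.88 m/s²;  |a| = 338.88 m/s².

339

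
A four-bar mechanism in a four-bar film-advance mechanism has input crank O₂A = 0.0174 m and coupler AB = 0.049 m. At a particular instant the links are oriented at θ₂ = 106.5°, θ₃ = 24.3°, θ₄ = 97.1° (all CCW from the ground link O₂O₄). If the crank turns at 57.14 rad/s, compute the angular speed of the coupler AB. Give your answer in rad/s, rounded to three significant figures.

ω₂ = 57.14 rad/s
Differentiating the loop-closure r₂e^{iθ₂}+r₃e^{iθ₃}=r₁+r₄e^{iθ₄} gives r₂ω₂e^{iθ₂}+r₃ω₃e^{iθ₃}=r₄ω₄e^{iθ₄}.
Eliminating the other unknown: ω₃ = r₂ω₂ sin(θ₄−θ₂) / [r₃ sin(θ₃−θ₄)].
Numerator sine = -0.16333; denominator sine = -0.95528.
Result = 0.0174·57.14·(-0.16333) / (0.049·(-0.95528)) = +3.4691 rad/s; magnitude 3.4691 rad/s.

3.47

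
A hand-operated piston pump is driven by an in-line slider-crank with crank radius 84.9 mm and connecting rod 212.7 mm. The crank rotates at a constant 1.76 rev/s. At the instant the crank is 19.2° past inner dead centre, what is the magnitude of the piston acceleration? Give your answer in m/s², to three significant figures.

ω = 2π·1.76 = 11.06 rad/s
x(θ) = r cosθ + √(L² − r² sin²θ); with ω constant, a = ω²·d²x/dθ².
d²x/dθ² = −r cosθ − r²(cos2θ)/√u − r⁴ sin²2θ/(4u^{3/2}),  u = L² − r² sin²θ = 0.0444617 m².
Substituting r = 0.0849 m, L = 0.2127 m, θ = 19.2°: d²x/dθ² = -0.1075 m.
a = ω²·d²x/dθ² = (11.06)²·(-0.1075) = -13.146 m/s²;  |a| = 13.146 m/s².

13.1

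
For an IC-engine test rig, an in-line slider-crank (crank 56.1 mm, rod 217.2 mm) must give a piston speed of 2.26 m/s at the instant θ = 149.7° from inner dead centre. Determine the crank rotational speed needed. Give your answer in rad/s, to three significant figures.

For an in-line slider-crank, |v_piston| = rω|sinθ|·[1 + r cosθ/√(L² − r² sin²θ)].
With r = 0.0561 m, L = 0.2172 m, θ = 149.7°: the bracketed kinematic factor |dx/dθ| = 0.021938 m.
ω = v/|dx/dθ| = 2.26/0.021938 = 103.02 rad/s.

103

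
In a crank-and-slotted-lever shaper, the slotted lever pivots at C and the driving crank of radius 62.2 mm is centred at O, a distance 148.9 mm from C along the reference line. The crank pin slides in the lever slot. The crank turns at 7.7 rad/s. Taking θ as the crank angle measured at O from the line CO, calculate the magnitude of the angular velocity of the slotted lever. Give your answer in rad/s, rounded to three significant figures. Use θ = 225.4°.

ω = 7.7 rad/s
Crank pin A relative to C: A = (d + r cosθ, r sinθ); lever angle φ = atan2(r sinθ, d + r cosθ).
Differentiating tanφ: φ̇ = rω(d cosθ + r)/(d² + r² + 2dr cosθ).
d² + r² + 2dr cosθ = |CA|² = 0.013034 m²;  d cosθ + r = -0.042351 m.
|ω_lever| = |0.0622·7.7·-0.042351| / 0.013034 = 1.5562 rad/s.

1.56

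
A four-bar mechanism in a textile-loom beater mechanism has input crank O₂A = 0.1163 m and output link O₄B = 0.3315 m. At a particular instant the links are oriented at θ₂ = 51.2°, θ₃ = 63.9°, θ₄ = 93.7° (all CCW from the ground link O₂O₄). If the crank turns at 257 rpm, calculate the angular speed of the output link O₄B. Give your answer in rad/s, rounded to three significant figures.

ω₂ = 26.91 rad/s (from 257 rpm).
Differentiating the loop-closure r₂e^{iθ₂}+r₃e^{iθ₃}=r₁+r₄e^{iθ₄} gives r₂ω₂e^{iθ₂}+r₃ω₃e^{iθ₃}=r₄ω₄e^{iθ₄}.
Eliminating the other unknown: ω₄ = r₂ω₂ sin(θ₂−θ₃) / [r₄ sin(θ₄−θ₃)].
Numerator sine = -0.21985; denominator sine = +0.49697.
Result = 0.1163·26.91·(-0.21985) / (0.3315·(+0.49697)) = -4.1768 rad/s; magnitude 4.1768 rad/s.

4.18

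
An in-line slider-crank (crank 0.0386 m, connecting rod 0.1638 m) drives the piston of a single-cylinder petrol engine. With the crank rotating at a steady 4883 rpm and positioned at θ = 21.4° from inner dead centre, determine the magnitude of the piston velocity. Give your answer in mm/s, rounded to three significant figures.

8790

ω = 2π·4883/60 = 511.3 rad/s
For an in-line slider-crank, x = r cosθ + √(L² − r² sin²θ), so v = −rω sinθ·[1 + r cosθ/√(L² − r² sin²θ)].
With r = 0.0386 m, L = 0.1638 m, θ = 21.4°: √(L² − r² sin²θ) = 0.16319 m.
v = −0.0386·511.3·0.36488·[1 + 0.0386·0.93106/0.16319] = -8.788 m/s.
|v| = 8.788 m/s = 8788 mm/s.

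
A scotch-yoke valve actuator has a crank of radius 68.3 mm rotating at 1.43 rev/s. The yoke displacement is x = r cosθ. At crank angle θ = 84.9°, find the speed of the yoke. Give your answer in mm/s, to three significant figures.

611

ω = 8.985 rad/s (from 1.43 rev/s).
x = r cosθ ⇒ ẋ = −rω sinθ.
|v| = rω|sinθ| = 0.0683·8.985·|sin 84.9°| = 0.61124 m/s = 611.24 mm/s.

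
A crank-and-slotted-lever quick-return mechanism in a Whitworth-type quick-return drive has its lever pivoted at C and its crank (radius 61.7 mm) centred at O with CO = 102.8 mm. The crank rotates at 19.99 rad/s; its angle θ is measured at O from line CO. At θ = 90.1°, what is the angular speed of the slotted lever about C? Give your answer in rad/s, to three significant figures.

5.29

ω = 19.99 rad/s
Crank pin A relative to C: A = (d + r cosθ, r sinθ); lever angle φ = atan2(r sinθ, d + r cosθ).
Differentiating tanφ: φ̇ = rω(d cosθ + r)/(d² + r² + 2dr cosθ).
d² + r² + 2dr cosθ = |CA|² = 0.0143526 m²;  d cosθ + r = +0.061521 m.
|ω_lever| = |0.0617·19.99·+0.061521| / 0.0143526 = 5.2867 rad/s.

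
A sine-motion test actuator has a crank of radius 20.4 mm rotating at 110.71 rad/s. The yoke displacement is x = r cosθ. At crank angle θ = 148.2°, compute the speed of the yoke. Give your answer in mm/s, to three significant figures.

1190

ω = 110.7 rad/s
x = r cosθ ⇒ ẋ = −rω sinθ.
|v| = rω|sinθ| = 0.0204·110.7·|sin 148.2°| = 1.1901 m/s = 1190.1 mm/s.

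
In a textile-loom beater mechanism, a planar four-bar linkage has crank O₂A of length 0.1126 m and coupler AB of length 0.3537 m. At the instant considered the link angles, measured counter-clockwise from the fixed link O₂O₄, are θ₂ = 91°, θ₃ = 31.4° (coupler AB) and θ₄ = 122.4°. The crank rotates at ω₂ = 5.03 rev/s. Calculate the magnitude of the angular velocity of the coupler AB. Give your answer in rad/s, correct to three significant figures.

5.24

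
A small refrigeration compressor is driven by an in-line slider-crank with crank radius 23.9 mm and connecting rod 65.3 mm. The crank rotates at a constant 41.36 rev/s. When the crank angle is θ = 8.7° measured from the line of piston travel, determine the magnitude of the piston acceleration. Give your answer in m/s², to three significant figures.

ω = 2π·41.4 = 259.9 rad/s
x(θ) = r cosθ + √(L² − r² sin²θ); with ω constant, a = ω²·d²x/dθ².
d²x/dθ² = −r cosθ − r²(cos2θ)/√u − r⁴ sin²2θ/(4u^{3/2}),  u = L² − r² sin²θ = 0.00425102 m².
Substituting r = 0.0239 m, L = 0.0653 m, θ = 8.7°: d²x/dθ² = -0.032011 m.
a = ω²·d²x/dθ² = (259.9)²·(-0.032011) = -2161.8 m/s²;  |a| = 2161.8 m/s².

2160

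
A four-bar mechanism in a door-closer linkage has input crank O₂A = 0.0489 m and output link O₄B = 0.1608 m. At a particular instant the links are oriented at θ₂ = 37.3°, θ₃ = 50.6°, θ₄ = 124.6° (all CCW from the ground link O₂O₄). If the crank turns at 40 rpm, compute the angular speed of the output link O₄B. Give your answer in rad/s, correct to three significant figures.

0.305

ω₂ = 4.189 rad/s (from 40 rpm).
Differentiating the loop-closure r₂e^{iθ₂}+r₃e^{iθ₃}=r₁+r₄e^{iθ₄} gives r₂ω₂e^{iθ₂}+r₃ω₃e^{iθ₃}=r₄ω₄e^{iθ₄}.
Eliminating the other unknown: ω₄ = r₂ω₂ sin(θ₂−θ₃) / [r₄ sin(θ₄−θ₃)].
Numerator sine = -0.23005; denominator sine = +0.96126.
Result = 0.0489·4.189·(-0.23005) / (0.1608·(+0.96126)) = -0.30485 rad/s; magnitude 0.30485 rad/s.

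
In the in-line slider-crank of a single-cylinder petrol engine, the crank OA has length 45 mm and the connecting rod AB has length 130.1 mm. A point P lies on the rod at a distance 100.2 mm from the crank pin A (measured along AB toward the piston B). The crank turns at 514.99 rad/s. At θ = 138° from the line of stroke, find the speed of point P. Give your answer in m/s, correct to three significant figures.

ω = 515 rad/s.  Crank-pin speed |V_A| = rω = 23.175 m/s, perpendicular to OA.
Rod angle: sinφ = −(r/L) sinθ ⇒ φ = -13.382°; ω_rod = −rω cosθ/√(L²−r²sin²θ) = +136.07 rad/s.
V_P = V_A + ω_rod × AP, with AP = 0.1002 m along the rod.
Components: V_Px = −rω sinθ − a·ω_rod·sinφ = -12.351 m/s;  V_Py = rω cosθ + a·ω_rod·cosφ = -3.958 m/s.
|V_P| = √(V_Px² + V_Py²) = 12.97 m/s.

13.0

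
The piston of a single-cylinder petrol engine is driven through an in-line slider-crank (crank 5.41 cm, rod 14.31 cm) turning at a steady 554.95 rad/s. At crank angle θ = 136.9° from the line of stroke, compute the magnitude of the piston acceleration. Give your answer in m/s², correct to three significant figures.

11500

ω = 555 rad/s
x(θ) = r cosθ + √(L² − r² sin²θ); with ω constant, a = ω²·d²x/dθ².
d²x/dθ² = −r cosθ − r²(cos2θ)/√u − r⁴ sin²2θ/(4u^{3/2}),  u = L² − r² sin²θ = 0.0191112 m².
Substituting r = 0.0541 m, L = 0.1431 m, θ = 136.9°: d²x/dθ² = +0.037292 m.
a = ω²·d²x/dθ² = (555)²·(+0.037292) = +11485 m/s²;  |a| = 11485 m/s².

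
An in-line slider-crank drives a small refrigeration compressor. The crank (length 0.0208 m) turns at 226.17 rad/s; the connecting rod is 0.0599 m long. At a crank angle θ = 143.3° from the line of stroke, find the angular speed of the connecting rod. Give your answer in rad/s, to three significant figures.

64.4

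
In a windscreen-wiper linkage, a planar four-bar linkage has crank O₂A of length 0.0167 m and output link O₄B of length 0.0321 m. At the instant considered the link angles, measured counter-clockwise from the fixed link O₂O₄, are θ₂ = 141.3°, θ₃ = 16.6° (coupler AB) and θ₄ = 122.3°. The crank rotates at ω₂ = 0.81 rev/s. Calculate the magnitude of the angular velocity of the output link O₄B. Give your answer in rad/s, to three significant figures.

ω₂ = 5.089 rad/s (from 0.81 rev/s).
Differentiating the loop-closure r₂e^{iθ₂}+r₃e^{iθ₃}=r₁+r₄e^{iθ₄} gives r₂ω₂e^{iθ₂}+r₃ω₃e^{iθ₃}=r₄ω₄e^{iθ₄}.
Eliminating the other unknown: ω₄ = r₂ω₂ sin(θ₂−θ₃) / [r₄ sin(θ₄−θ₃)].
Numerator sine = +0.82214; denominator sine = +0.96269.
Result = 0.0167·5.089·(+0.82214) / (0.0321·(+0.96269)) = +2.2612 rad/s; magnitude 2.2612 rad/s.

2.26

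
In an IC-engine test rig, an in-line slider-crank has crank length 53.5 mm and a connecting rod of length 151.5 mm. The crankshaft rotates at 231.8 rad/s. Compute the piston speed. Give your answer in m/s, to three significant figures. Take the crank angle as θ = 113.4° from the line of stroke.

ω = 231.8 rad/s
For an in-line slider-crank, x = r cosθ + √(L² − r² sin²θ), so v = −rω sinθ·[1 + r cosθ/√(L² − r² sin²θ)].
With r = 0.0535 m, L = 0.1515 m, θ = 113.4°: √(L² − r² sin²θ) = 0.14332 m.
v = −0.0535·231.8·0.91775·[1 + 0.0535·-0.39715/0.14332] = -9.6941 m/s.
|v| = 9.6941 m/s.

9.69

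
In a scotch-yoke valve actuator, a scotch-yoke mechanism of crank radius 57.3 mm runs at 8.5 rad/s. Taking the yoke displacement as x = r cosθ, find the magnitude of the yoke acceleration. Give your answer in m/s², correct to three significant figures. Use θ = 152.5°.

3.67

ω = 8.5 rad/s
x = r cosθ ⇒ ẍ = −rω² cosθ (ω constant).
|a| = rω²|cosθ| = 0.0573·(8.5)²·|cos 152.5°| = 3.6722 m/s².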